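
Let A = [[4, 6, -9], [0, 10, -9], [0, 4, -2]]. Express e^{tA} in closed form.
e^{tA} = [[e^{4*t}, 6*t*e^{4*t}, -9*t*e^{4*t}], [0, (6*t + 1)*e^{4*t}, -9*t*e^{4*t}], [0, 4*t*e^{4*t}, (1 - 6*t)*e^{4*t}]]

A has Jordan form J = [[4, 1, 0], [0, 4, 0], [0, 0, 4]] with A = PJP^{-1}, so e^{tA} = P e^{tJ} P^{-1}.

For a Jordan block J_k(λ), e^{tJ_k(λ)} = e^{λt} · (I + tN + t^2 N^2/2! + ... + t^{k-1} N^{k-1}/(k-1)!) where N is the nilpotent superdiagonal part.

Assembling the blocks and conjugating back gives the entries of e^{tA} as shown above.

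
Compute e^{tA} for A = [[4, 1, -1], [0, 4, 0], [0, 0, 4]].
e^{tA} = [[e^{4*t}, t*e^{4*t}, -t*e^{4*t}], [0, e^{4*t}, 0], [0, 0, e^{4*t}]]

A has Jordan form J = [[4, 1, 0], [0, 4, 0], [0, 0, 4]] with A = PJP^{-1}, so e^{tA} = P e^{tJ} P^{-1}.

For a Jordan block J_k(λ), e^{tJ_k(λ)} = e^{λt} · (I + tN + t^2 N^2/2! + ... + t^{k-1} N^{k-1}/(k-1)!) where N is the nilpotent superdiagonal part.

Assembling the blocks and conjugating back gives the entries of e^{tA} as shown above.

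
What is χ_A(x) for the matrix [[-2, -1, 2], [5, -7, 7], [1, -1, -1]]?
xI - A = [[x + 2, 1, -2], [-5, x + 7, -7], [-1, 1, x + 1]].

Expanding det(xI - A) along the first row:
det(xI - A) = + (x + 2)·det([[x + 7, -7], [1, x + 1]]) - (1)·det([[-5, -7], [-1, x + 1]]) + (-2)·det([[-5, x + 7], [-1, 1]]).

Evaluating gives χ_A(x) = x^3 + 10x^2 + 33x + 36 = (x + 3)^2(x + 4).

χ_A(x) = (x + 3)^2(x + 4)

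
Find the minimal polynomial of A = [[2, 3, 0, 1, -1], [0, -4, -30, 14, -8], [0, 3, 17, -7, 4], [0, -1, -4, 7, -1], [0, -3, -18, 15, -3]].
m_A(x) = (x - 6)^2(x - 3)(x - 2)

The characteristic polynomial factors as (x - 6)^2(x - 3)(x - 2)^2. The minimal polynomial is ∏(x - λ)^{k_λ} where k_λ is the size of the largest Jordan block at λ.

For λ = 2: rank(A - 2I) = 3, and the largest Jordan block has size 1 (the smallest k with rank((A - 2I)^k) = rank((A - 2I)^(k+1))).
For λ = 3: rank(A - 3I) = 4, and the largest Jordan block has size 1 (the smallest k with rank((A - 3I)^k) = rank((A - 3I)^(k+1))).
For λ = 6: rank(A - 6I) = 4, and the largest Jordan block has size 2 (the smallest k with rank((A - 6I)^k) = rank((A - 6I)^(k+1))).

So m_A(x) = (x - 6)^2(x - 3)(x - 2).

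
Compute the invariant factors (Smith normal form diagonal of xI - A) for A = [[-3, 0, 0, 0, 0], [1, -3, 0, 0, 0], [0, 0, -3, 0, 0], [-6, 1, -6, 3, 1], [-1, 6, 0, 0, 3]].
x + 3, (x - 3)^2(x + 3)^2

The Jordan structure of A has elementary divisors (x + 3)^2, (x + 3), (x - 3)^2. Arranging the block sizes at each eigenvalue in decreasing order and taking row products gives the invariant factors.

Invariant factors (smallest first, each dividing the next): x + 3, (x - 3)^2(x + 3)^2.

Check: the last factor (x - 3)^2(x + 3)^2 is the minimal polynomial, and the product (x - 3)^2(x + 3)^3 is the characteristic polynomial.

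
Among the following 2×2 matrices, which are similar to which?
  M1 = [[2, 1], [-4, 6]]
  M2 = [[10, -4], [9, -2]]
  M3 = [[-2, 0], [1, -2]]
Characteristic polynomials: χ_{M1} = (x - 4)^2, χ_{M2} = (x - 4)^2, χ_{M3} = (x + 2)^2.

{M1, M2}: invariant factors (x - 4)^2.

{M3}: invariant factors (x + 2)^2.

Matrices are similar if and only if their invariant-factor lists agree; the partition into similarity classes is {M1, M2}, {M3}.

2 classes: {M1, M2}, {M3}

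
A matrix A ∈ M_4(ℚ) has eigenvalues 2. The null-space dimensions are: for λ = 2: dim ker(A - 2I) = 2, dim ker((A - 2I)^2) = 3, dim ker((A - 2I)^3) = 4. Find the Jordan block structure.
λ = 2: successive nullity increments [2, 1, 1] count blocks of size ≥ k; block sizes are [3, 1].

Jordan blocks: (2, 3), (2, 1)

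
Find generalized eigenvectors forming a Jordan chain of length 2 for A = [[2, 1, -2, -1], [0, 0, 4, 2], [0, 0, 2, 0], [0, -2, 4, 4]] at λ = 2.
v_1 = [[2, 5, -2, 8]]^T, v_2 = [[1, -2, 0, -2]]^T

We seek v_1 ∈ ker((A - 2I)^2) \ ker(A - 2I), then set v_{i+1} = (A - 2I) v_i.

One such chain is v_1 = [[2, 5, -2, 8]]^T, v_2 = [[1, -2, 0, -2]]^T. Check: (A - 2I) v_2 = [[0, 0, 0, 0]]^T = 0.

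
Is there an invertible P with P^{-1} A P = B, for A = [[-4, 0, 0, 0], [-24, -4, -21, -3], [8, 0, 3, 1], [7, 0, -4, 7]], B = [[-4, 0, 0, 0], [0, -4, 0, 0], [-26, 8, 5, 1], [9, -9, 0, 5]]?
Yes.

Two matrices over a field are similar if and only if they have the same invariant factors.

Both A and B have characteristic polynomial (x - 5)^2(x + 4)^2 and minimal polynomial (x - 5)^2(x + 4). Computing further, both have invariant factors x + 4, (x - 5)^2(x + 4). Hence A and B are similar.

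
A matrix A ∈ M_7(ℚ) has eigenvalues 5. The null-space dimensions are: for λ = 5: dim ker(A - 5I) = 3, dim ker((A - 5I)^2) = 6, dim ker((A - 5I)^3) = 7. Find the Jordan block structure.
λ = 5: successive nullity increments [3, 3, 1] count blocks of size ≥ k; block sizes are [3, 2, 2].

Jordan blocks: (5, 3), (5, 2), (5, 2)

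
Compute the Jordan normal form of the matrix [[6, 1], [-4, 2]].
The characteristic polynomial is det(xI - A) = (x - 4)^2, so the eigenvalues are 4 (algebraic multiplicity 2).

For λ = 4: rank(A - 4I) = 1, rank((A - 4I)^2) = 0. The eigenspace has dimension 2 - 1 = 1, so there is 1 Jordan block; the rank sequence gives block sizes [2].

Assembling the blocks gives the Jordan form J above.

J = [[4, 1], [0, 4]]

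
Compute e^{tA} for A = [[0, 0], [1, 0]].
e^{tA} = [[1, 0], [t, 1]]

A has Jordan form J = [[0, 1], [0, 0]] with A = PJP^{-1}, so e^{tA} = P e^{tJ} P^{-1}.

For a Jordan block J_k(λ), e^{tJ_k(λ)} = e^{λt} · (I + tN + t^2 N^2/2! + ... + t^{k-1} N^{k-1}/(k-1)!) where N is the nilpotent superdiagonal part.

Assembling the blocks and conjugating back gives the entries of e^{tA} as shown above.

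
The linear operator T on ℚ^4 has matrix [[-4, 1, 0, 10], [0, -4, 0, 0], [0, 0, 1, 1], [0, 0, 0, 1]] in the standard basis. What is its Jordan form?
The characteristic polynomial is det(xI - A) = (x - 1)^2(x + 4)^2, so the eigenvalues are -4 (algebraic multiplicity 2), 1 (algebraic multiplicity 2).

For λ = -4: rank(A + 4I) = 3, rank((A + 4I)^2) = 2. The eigenspace has dimension 4 - 3 = 1, so there is 1 Jordan block; the rank sequence gives block sizes [2].

For λ = 1: rank(A - I) = 3, rank((A - I)^2) = 2. The eigenspace has dimension 4 - 3 = 1, so there is 1 Jordan block; the rank sequence gives block sizes [2].

Assembling the blocks gives the Jordan form J above.

J = [[-4, 1, 0, 0], [0, -4, 0, 0], [0, 0, 1, 1], [0, 0, 0, 1]]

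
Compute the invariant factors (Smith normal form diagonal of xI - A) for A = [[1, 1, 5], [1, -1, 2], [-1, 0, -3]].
The Jordan structure of A has elementary divisors (x + 1)^3. Arranging the block sizes at each eigenvalue in decreasing order and taking row products gives the invariant factors.

Invariant factors (smallest first, each dividing the next): (x + 1)^3.

Check: the last factor (x + 1)^3 is the minimal polynomial, and the product (x + 1)^3 is the characteristic polynomial.

(x + 1)^3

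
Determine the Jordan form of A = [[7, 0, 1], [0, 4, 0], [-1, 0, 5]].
The characteristic polynomial is det(xI - A) = (x - 6)^2(x - 4), so the eigenvalues are 4 (algebraic multiplicity 1), 6 (algebraic multiplicity 2).

For λ = 4: algebraic multiplicity 1 gives one 1×1 block.

For λ = 6: rank(A - 6I) = 2, rank((A - 6I)^2) = 1. The eigenspace has dimension 3 - 2 = 1, so there is 1 Jordan block; the rank sequence gives block sizes [2].

Assembling the blocks gives the Jordan form J above.

J = [[4, 0, 0], [0, 6, 1], [0, 0, 6]]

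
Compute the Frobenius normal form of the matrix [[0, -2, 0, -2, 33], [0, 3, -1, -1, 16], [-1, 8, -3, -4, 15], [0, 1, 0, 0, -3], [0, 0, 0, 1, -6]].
R = [[0, 0, 0, 0, 15], [1, 0, 0, 0, 28], [0, 1, 0, 0, 15], [0, 0, 1, 0, -3], [0, 0, 0, 1, -6]]

The invariant factors of A (the non-unit diagonal entries of the Smith normal form of xI - A over ℚ[x]) are (x + 1)(x + 5)(x^3 - 2x - 3), each dividing the next. The characteristic polynomial is their product, (x + 1)(x + 5)(x^3 - 2x - 3).

The rational canonical form is the block-diagonal matrix of companion matrices C(f_i):
R = [[0, 0, 0, 0, 15], [1, 0, 0, 0, 28], [0, 1, 0, 0, 15], [0, 0, 1, 0, -3], [0, 0, 0, 1, -6]].

Note the characteristic polynomial does not split into linear factors over ℚ, so A has no Jordan form over ℚ; the rational canonical form exists over any field.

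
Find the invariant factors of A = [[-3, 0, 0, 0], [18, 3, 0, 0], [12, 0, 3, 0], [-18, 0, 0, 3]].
x - 3, x - 3, (x - 3)(x + 3)

The Jordan structure of A has elementary divisors (x + 3), (x - 3), (x - 3), (x - 3). Arranging the block sizes at each eigenvalue in decreasing order and taking row products gives the invariant factors.

Invariant factors (smallest first, each dividing the next): x - 3, x - 3, (x - 3)(x + 3).

Check: the last factor (x - 3)(x + 3) is the minimal polynomial, and the product (x - 3)^3(x + 3) is the characteristic polynomial.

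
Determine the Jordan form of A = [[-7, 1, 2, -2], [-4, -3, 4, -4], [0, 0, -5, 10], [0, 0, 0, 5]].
The characteristic polynomial is det(xI - A) = (x - 5)(x + 5)^3, so the eigenvalues are -5 (algebraic multiplicity 3), 5 (algebraic multiplicity 1).

For λ = -5: rank(A + 5I) = 2, rank((A + 5I)^2) = 1. The eigenspace has dimension 4 - 2 = 2, so there are 2 Jordan blocks; the rank sequence gives block sizes [2, 1].

For λ = 5: algebraic multiplicity 1 gives one 1×1 block.

Assembling the blocks gives the Jordan form J above.

J = [[-5, 1, 0, 0], [0, -5, 0, 0], [0, 0, -5, 0], [0, 0, 0, 5]]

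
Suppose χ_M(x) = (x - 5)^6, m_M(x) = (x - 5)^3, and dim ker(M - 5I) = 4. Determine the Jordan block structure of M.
λ = 5: algebraic multiplicity 6 (exponent in χ_M), largest block size 3 (exponent in m_M), 4 blocks (geometric multiplicity). These force block sizes [3, 1, 1, 1].

Jordan blocks: (5, 3), (5, 1), (5, 1), (5, 1)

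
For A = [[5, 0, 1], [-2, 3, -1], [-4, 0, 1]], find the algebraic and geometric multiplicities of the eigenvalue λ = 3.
algebraic multiplicity 3, geometric multiplicity 2

The characteristic polynomial is (x - 3)^3, so the factor x - 3 appears with exponent 3: the algebraic multiplicity is 3.

rank(A - 3I) = 1, so the eigenspace has dimension 3 - 1 = 2: the geometric multiplicity is 2.

Since 2 < 3, A is not diagonalizable.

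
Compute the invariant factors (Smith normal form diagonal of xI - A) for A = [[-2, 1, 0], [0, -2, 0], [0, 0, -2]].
x + 2, (x + 2)^2

The Jordan structure of A has elementary divisors (x + 2)^2, (x + 2). Arranging the block sizes at each eigenvalue in decreasing order and taking row products gives the invariant factors.

Invariant factors (smallest first, each dividing the next): x + 2, (x + 2)^2.

Check: the last factor (x + 2)^2 is the minimal polynomial, and the product (x + 2)^3 is the characteristic polynomial.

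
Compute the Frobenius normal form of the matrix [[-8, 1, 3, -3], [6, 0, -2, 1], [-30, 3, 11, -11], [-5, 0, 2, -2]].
The invariant factors of A (the non-unit diagonal entries of the Smith normal form of xI - A over ℚ[x]) are (x - 1)(x^3 + 3x + 2), each dividing the next. The characteristic polynomial is their product, (x - 1)(x^3 + 3x + 2).

The rational canonical form is the block-diagonal matrix of companion matrices C(f_i):
R = [[0, 0, 0, 2], [1, 0, 0, 1], [0, 1, 0, -3], [0, 0, 1, 1]].

Note the characteristic polynomial does not split into linear factors over ℚ, so A has no Jordan form over ℚ; the rational canonical form exists over any field.

R = [[0, 0, 0, 2], [1, 0, 0, 1], [0, 1, 0, -3], [0, 0, 1, 1]]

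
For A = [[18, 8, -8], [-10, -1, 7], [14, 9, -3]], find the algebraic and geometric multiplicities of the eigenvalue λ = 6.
algebraic multiplicity 2, geometric multiplicity 1

The characteristic polynomial is (x - 6)^2(x - 2), so the factor x - 6 appears with exponent 2: the algebraic multiplicity is 2.

rank(A - 6I) = 2, so the eigenspace has dimension 3 - 2 = 1: the geometric multiplicity is 1.

Since 1 < 2, A is not diagonalizable.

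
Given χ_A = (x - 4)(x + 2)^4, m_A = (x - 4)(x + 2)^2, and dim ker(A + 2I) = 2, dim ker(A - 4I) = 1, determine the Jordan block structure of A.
Jordan blocks: (-2, 2), (-2, 2), (4, 1)

λ = -2: algebraic multiplicity 4 (exponent in χ_A), largest block size 2 (exponent in m_A), 2 blocks (geometric multiplicity). These force block sizes [2, 2].
λ = 4: algebraic multiplicity 1 (exponent in χ_A), largest block size 1 (exponent in m_A), 1 block (geometric multiplicity). This forces block sizes [1].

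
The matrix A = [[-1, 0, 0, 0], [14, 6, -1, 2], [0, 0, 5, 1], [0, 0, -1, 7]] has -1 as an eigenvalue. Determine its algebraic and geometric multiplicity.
The characteristic polynomial is (x - 6)^3(x + 1), so the factor x + 1 appears with exponent 1: the algebraic multiplicity is 1.

rank(A + I) = 3, so the eigenspace has dimension 4 - 3 = 1: the geometric multiplicity is 1.

algebraic multiplicity 1, geometric multiplicity 1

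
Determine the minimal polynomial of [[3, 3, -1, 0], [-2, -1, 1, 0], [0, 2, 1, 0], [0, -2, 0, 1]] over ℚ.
m_A(x) = (x - 1)^3

The characteristic polynomial factors as (x - 1)^4. The minimal polynomial is ∏(x - λ)^{k_λ} where k_λ is the size of the largest Jordan block at λ.

For λ = 1: rank(A - I) = 2, and the largest Jordan block has size 3 (the smallest k with rank((A - I)^k) = rank((A - I)^(k+1))).

So m_A(x) = (x - 1)^3.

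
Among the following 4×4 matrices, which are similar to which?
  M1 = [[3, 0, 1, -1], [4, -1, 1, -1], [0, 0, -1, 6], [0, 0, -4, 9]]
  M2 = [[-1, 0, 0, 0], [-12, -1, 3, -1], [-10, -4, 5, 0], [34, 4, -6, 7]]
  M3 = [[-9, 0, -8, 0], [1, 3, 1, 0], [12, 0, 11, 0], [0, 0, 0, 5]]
1 class: {M1, M2, M3}

Characteristic polynomials: χ_{M1} = (x - 5)(x - 3)^2(x + 1), χ_{M2} = (x - 5)(x - 3)^2(x + 1), χ_{M3} = (x - 5)(x - 3)^2(x + 1).

{M1, M2, M3}: invariant factors (x - 5)(x - 3)^2(x + 1).

Matrices are similar if and only if their invariant-factor lists agree; the partition into similarity classes is {M1, M2, M3}.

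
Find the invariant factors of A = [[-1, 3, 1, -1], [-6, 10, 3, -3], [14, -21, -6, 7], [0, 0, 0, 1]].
x - 1, x - 1, (x - 1)^2

The Jordan structure of A has elementary divisors (x - 1)^2, (x - 1), (x - 1). Arranging the block sizes at each eigenvalue in decreasing order and taking row products gives the invariant factors.

Invariant factors (smallest first, each dividing the next): x - 1, x - 1, (x - 1)^2.

Check: the last factor (x - 1)^2 is the minimal polynomial, and the product (x - 1)^4 is the characteristic polynomial.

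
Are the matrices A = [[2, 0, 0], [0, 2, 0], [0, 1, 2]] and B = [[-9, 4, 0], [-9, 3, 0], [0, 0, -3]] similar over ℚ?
No.

trace(A) = 6 but trace(B) = -9. The trace is a similarity invariant, so A and B are not similar.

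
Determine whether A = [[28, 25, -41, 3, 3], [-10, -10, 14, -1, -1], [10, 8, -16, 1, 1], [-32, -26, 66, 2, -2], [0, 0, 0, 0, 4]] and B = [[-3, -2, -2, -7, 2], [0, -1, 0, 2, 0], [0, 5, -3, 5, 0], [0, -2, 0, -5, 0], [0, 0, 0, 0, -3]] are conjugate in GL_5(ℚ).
No.

trace(A) = 8 but trace(B) = -15. The trace is a similarity invariant, so A and B are not similar.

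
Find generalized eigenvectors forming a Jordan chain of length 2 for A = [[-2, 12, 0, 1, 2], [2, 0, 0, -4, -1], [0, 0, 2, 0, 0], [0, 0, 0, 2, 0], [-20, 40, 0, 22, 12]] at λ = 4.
v_1 = [[2, 0, 0, 0, 5]]^T, v_2 = [[-2, -1, 0, 0, 0]]^T

We seek v_1 ∈ ker((A - 4I)^2) \ ker(A - 4I), then set v_{i+1} = (A - 4I) v_i.

One such chain is v_1 = [[2, 0, 0, 0, 5]]^T, v_2 = [[-2, -1, 0, 0, 0]]^T. Check: (A - 4I) v_2 = [[0, 0, 0, 0, 0]]^T = 0.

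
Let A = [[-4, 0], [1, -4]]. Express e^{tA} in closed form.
e^{tA} = [[e^{-4*t}, 0], [t*e^{-4*t}, e^{-4*t}]]

A has Jordan form J = [[-4, 1], [0, -4]] with A = PJP^{-1}, so e^{tA} = P e^{tJ} P^{-1}.

For a Jordan block J_k(λ), e^{tJ_k(λ)} = e^{λt} · (I + tN + t^2 N^2/2! + ... + t^{k-1} N^{k-1}/(k-1)!) where N is the nilpotent superdiagonal part.

Assembling the blocks and conjugating back gives the entries of e^{tA} as shown above.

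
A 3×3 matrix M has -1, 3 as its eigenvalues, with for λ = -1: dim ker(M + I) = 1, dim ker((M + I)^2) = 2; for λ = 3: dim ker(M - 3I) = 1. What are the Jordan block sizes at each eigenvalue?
λ = -1: successive nullity increments [1, 1] count blocks of size ≥ k; block sizes are [2].
λ = 3: successive nullity increments [1] count blocks of size ≥ k; block sizes are [1].

Jordan blocks: (-1, 2), (3, 1)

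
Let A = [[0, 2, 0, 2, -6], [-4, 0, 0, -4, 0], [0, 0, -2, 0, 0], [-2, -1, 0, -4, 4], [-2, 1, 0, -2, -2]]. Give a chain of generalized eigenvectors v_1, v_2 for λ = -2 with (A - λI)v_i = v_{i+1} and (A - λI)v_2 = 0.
v_1 = [[0, -3, 2, -2, -2]]^T, v_2 = [[2, 2, 0, -1, 1]]^T

We seek v_1 ∈ ker((A + 2I)^2) \ ker(A + 2I), then set v_{i+1} = (A + 2I) v_i.

One such chain is v_1 = [[0, -3, 2, -2, -2]]^T, v_2 = [[2, 2, 0, -1, 1]]^T. Check: (A + 2I) v_2 = [[0, 0, 0, 0, 0]]^T = 0.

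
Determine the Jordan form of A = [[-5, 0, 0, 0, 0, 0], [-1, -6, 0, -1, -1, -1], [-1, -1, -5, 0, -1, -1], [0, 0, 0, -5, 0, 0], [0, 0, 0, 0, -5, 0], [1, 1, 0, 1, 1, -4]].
J = [[-5, 1, 0, 0, 0, 0], [0, -5, 0, 0, 0, 0], [0, 0, -5, 1, 0, 0], [0, 0, 0, -5, 0, 0], [0, 0, 0, 0, -5, 0], [0, 0, 0, 0, 0, -5]]

The characteristic polynomial is det(xI - A) = (x + 5)^6, so the eigenvalues are -5 (algebraic multiplicity 6).

For λ = -5: rank(A + 5I) = 2, rank((A + 5I)^2) = 0. The eigenspace has dimension 6 - 2 = 4, so there are 4 Jordan blocks; the rank sequence gives block sizes [2, 2, 1, 1].

Assembling the blocks gives the Jordan form J above.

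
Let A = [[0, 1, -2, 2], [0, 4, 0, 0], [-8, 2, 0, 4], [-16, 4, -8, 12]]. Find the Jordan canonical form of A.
The characteristic polynomial is det(xI - A) = (x - 4)^4, so the eigenvalues are 4 (algebraic multiplicity 4).

For λ = 4: rank(A - 4I) = 1, rank((A - 4I)^2) = 0. The eigenspace has dimension 4 - 1 = 3, so there are 3 Jordan blocks; the rank sequence gives block sizes [2, 1, 1].

Assembling the blocks gives the Jordan form J above.

J = [[4, 1, 0, 0], [0, 4, 0, 0], [0, 0, 4, 0], [0, 0, 0, 4]]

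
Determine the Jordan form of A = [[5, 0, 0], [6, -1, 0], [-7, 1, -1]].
The characteristic polynomial is det(xI - A) = (x - 5)(x + 1)^2, so the eigenvalues are -1 (algebraic multiplicity 2), 5 (algebraic multiplicity 1).

For λ = -1: rank(A + I) = 2, rank((A + I)^2) = 1. The eigenspace has dimension 3 - 2 = 1, so there is 1 Jordan block; the rank sequence gives block sizes [2].

For λ = 5: algebraic multiplicity 1 gives one 1×1 block.

Assembling the blocks gives the Jordan form J above.

J = [[-1, 1, 0], [0, -1, 0], [0, 0, 5]]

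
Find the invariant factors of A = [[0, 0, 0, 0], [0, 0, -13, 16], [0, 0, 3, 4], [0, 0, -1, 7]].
x, x(x - 5)^2

The Jordan structure of A has elementary divisors x, x, (x - 5)^2. Arranging the block sizes at each eigenvalue in decreasing order and taking row products gives the invariant factors.

Invariant factors (smallest first, each dividing the next): x, x(x - 5)^2.

Check: the last factor x(x - 5)^2 is the minimal polynomial, and the product x^2(x - 5)^2 is the characteristic polynomial.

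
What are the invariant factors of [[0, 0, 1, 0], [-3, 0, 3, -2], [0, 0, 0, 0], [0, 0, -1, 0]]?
The Jordan structure of A has elementary divisors x^3, x. Arranging the block sizes at each eigenvalue in decreasing order and taking row products gives the invariant factors.

Invariant factors (smallest first, each dividing the next): x, x^3.

Check: the last factor x^3 is the minimal polynomial, and the product x^4 is the characteristic polynomial.

x, x^3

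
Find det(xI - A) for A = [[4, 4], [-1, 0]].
χ_A(x) = (x - 2)^2

xI - A = [[x - 4, -4], [1, x]].

Expanding det(xI - A) along the first row:
det(xI - A) = + (x - 4)·det([[x]]) - (-4)·det([[1]]).

Evaluating gives χ_A(x) = x^2 - 4x + 4 = (x - 2)^2.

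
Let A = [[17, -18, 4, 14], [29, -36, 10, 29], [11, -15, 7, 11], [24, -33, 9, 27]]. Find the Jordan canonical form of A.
The characteristic polynomial is det(xI - A) = (x - 6)(x - 3)^3, so the eigenvalues are 3 (algebraic multiplicity 3), 6 (algebraic multiplicity 1).

For λ = 3: rank(A - 3I) = 2, rank((A - 3I)^2) = 1. The eigenspace has dimension 4 - 2 = 2, so there are 2 Jordan blocks; the rank sequence gives block sizes [2, 1].

For λ = 6: algebraic multiplicity 1 gives one 1×1 block.

Assembling the blocks gives the Jordan form J above.

J = [[3, 1, 0, 0], [0, 3, 0, 0], [0, 0, 3, 0], [0, 0, 0, 6]]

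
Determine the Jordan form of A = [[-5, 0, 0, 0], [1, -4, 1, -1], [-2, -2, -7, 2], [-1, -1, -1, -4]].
The characteristic polynomial is det(xI - A) = (x + 5)^4, so the eigenvalues are -5 (algebraic multiplicity 4).

For λ = -5: rank(A + 5I) = 1, rank((A + 5I)^2) = 0. The eigenspace has dimension 4 - 1 = 3, so there are 3 Jordan blocks; the rank sequence gives block sizes [2, 1, 1].

Assembling the blocks gives the Jordan form J above.

J = [[-5, 1, 0, 0], [0, -5, 0, 0], [0, 0, -5, 0], [0, 0, 0, -5]]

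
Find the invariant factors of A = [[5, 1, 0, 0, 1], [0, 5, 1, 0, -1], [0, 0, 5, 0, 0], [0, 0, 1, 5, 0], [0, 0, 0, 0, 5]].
(x - 5)^2, (x - 5)^3

The Jordan structure of A has elementary divisors (x - 5)^3, (x - 5)^2. Arranging the block sizes at each eigenvalue in decreasing order and taking row products gives the invariant factors.

Invariant factors (smallest first, each dividing the next): (x - 5)^2, (x - 5)^3.

Check: the last factor (x - 5)^3 is the minimal polynomial, and the product (x - 5)^5 is the characteristic polynomial.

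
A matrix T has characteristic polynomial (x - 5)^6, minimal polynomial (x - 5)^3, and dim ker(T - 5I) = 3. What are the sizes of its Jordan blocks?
λ = 5: algebraic multiplicity 6 (exponent in χ_T), largest block size 3 (exponent in m_T), 3 blocks (geometric multiplicity). These force block sizes [3, 2, 1].

Jordan blocks: (5, 3), (5, 2), (5, 1)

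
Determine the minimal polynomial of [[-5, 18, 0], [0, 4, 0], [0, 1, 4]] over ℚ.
The characteristic polynomial factors as (x - 4)^2(x + 5). The minimal polynomial is ∏(x - λ)^{k_λ} where k_λ is the size of the largest Jordan block at λ.

For λ = -5: rank(A + 5I) = 2, and the largest Jordan block has size 1 (the smallest k with rank((A + 5I)^k) = rank((A + 5I)^(k+1))).
For λ = 4: rank(A - 4I) = 2, and the largest Jordan block has size 2 (the smallest k with rank((A - 4I)^k) = rank((A - 4I)^(k+1))).

So m_A(x) = (x - 4)^2(x + 5).

m_A(x) = (x - 4)^2(x + 5)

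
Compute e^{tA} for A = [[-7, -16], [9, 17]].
A has Jordan form J = [[5, 1], [0, 5]] with A = PJP^{-1}, so e^{tA} = P e^{tJ} P^{-1}.

For a Jordan block J_k(λ), e^{tJ_k(λ)} = e^{λt} · (I + tN + t^2 N^2/2! + ... + t^{k-1} N^{k-1}/(k-1)!) where N is the nilpotent superdiagonal part.

Assembling the blocks and conjugating back gives the entries of e^{tA} as shown above.

e^{tA} = [[(1 - 12*t)*e^{5*t}, -16*t*e^{5*t}], [9*t*e^{5*t}, (12*t + 1)*e^{5*t}]]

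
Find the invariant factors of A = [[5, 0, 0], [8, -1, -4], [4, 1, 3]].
The Jordan structure of A has elementary divisors (x - 1)^2, (x - 5). Arranging the block sizes at each eigenvalue in decreasing order and taking row products gives the invariant factors.

Invariant factors (smallest first, each dividing the next): (x - 5)(x - 1)^2.

Check: the last factor (x - 5)(x - 1)^2 is the minimal polynomial, and the product (x - 5)(x - 1)^2 is the characteristic polynomial.

(x - 5)(x - 1)^2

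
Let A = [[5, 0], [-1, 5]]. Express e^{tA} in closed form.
A has Jordan form J = [[5, 1], [0, 5]] with A = PJP^{-1}, so e^{tA} = P e^{tJ} P^{-1}.

For a Jordan block J_k(λ), e^{tJ_k(λ)} = e^{λt} · (I + tN + t^2 N^2/2! + ... + t^{k-1} N^{k-1}/(k-1)!) where N is the nilpotent superdiagonal part.

Assembling the blocks and conjugating back gives the entries of e^{tA} as shown above.

e^{tA} = [[e^{5*t}, 0], [-t*e^{5*t}, e^{5*t}]]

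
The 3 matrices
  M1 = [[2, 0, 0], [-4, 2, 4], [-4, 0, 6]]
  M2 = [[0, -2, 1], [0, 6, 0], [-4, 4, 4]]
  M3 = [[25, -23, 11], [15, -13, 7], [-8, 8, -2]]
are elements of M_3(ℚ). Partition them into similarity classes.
2 classes: {M1}, {M2, M3}

Characteristic polynomials: χ_{M1} = (x - 6)(x - 2)^2, χ_{M2} = (x - 6)(x - 2)^2, χ_{M3} = (x - 6)(x - 2)^2.

{M1}: invariant factors x - 2, (x - 6)(x - 2).

{M2, M3}: invariant factors (x - 6)(x - 2)^2.

Matrices are similar if and only if their invariant-factor lists agree; the partition into similarity classes is {M1}, {M2, M3}.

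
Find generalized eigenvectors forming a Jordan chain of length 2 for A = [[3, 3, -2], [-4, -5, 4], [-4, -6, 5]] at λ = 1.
We seek v_1 ∈ ker((A - I)^2) \ ker(A - I), then set v_{i+1} = (A - I) v_i.

One such chain is v_1 = [[2, -3, -3]]^T, v_2 = [[1, -2, -2]]^T. Check: (A - I) v_2 = [[0, 0, 0]]^T = 0.

v_1 = [[2, -3, -3]]^T, v_2 = [[1, -2, -2]]^T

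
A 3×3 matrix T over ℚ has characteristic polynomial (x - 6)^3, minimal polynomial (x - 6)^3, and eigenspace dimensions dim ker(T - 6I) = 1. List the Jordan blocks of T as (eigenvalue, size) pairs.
Jordan blocks: (6, 3)

λ = 6: algebraic multiplicity 3 (exponent in χ_T), largest block size 3 (exponent in m_T), 1 block (geometric multiplicity). This forces block sizes [3].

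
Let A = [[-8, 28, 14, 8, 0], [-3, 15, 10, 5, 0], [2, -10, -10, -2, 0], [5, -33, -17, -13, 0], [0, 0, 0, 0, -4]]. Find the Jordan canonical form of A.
The characteristic polynomial is det(xI - A) = (x + 4)^5, so the eigenvalues are -4 (algebraic multiplicity 5).

For λ = -4: rank(A + 4I) = 2, rank((A + 4I)^2) = 1, rank((A + 4I)^3) = 0. The eigenspace has dimension 5 - 2 = 3, so there are 3 Jordan blocks; the rank sequence gives block sizes [3, 1, 1].

Assembling the blocks gives the Jordan form J above.

J = [[-4, 1, 0, 0, 0], [0, -4, 1, 0, 0], [0, 0, -4, 0, 0], [0, 0, 0, -4, 0], [0, 0, 0, 0, -4]]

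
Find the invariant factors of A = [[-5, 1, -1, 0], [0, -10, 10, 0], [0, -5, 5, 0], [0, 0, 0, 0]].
The Jordan structure of A has elementary divisors (x + 5)^2, x, x. Arranging the block sizes at each eigenvalue in decreasing order and taking row products gives the invariant factors.

Invariant factors (smallest first, each dividing the next): x, x(x + 5)^2.

Check: the last factor x(x + 5)^2 is the minimal polynomial, and the product x^2(x + 5)^2 is the characteristic polynomial.

x, x(x + 5)^2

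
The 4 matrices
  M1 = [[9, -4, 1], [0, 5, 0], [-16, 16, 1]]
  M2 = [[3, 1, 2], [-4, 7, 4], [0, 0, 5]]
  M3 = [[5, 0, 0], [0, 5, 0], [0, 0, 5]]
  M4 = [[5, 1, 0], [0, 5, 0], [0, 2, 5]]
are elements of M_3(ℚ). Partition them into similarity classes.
Characteristic polynomials: χ_{M1} = (x - 5)^3, χ_{M2} = (x - 5)^3, χ_{M3} = (x - 5)^3, χ_{M4} = (x - 5)^3.

{M1, M2, M4}: invariant factors x - 5, (x - 5)^2.

{M3}: invariant factors x - 5, x - 5, x - 5.

Matrices are similar if and only if their invariant-factor lists agree; the partition into similarity classes is {M1, M2, M4}, {M3}.

2 classes: {M1, M2, M4}, {M3}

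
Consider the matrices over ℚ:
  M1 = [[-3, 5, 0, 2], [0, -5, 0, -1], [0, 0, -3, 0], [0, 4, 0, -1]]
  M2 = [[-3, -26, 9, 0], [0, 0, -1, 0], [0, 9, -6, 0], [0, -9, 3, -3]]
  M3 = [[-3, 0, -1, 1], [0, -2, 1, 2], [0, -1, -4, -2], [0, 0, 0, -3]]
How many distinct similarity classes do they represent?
Characteristic polynomials: χ_{M1} = (x + 3)^4, χ_{M2} = (x + 3)^4, χ_{M3} = (x + 3)^4.

{M1, M2, M3}: invariant factors x + 3, (x + 3)^3.

Matrices are similar if and only if their invariant-factor lists agree; the partition into similarity classes is {M1, M2, M3}.

1 class: {M1, M2, M3}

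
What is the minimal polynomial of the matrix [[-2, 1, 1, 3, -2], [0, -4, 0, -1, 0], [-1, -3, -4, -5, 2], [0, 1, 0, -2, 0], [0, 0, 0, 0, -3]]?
The characteristic polynomial factors as (x + 3)^5. The minimal polynomial is ∏(x - λ)^{k_λ} where k_λ is the size of the largest Jordan block at λ.

For λ = -3: rank(A + 3I) = 2, and the largest Jordan block has size 2 (the smallest k with rank((A + 3I)^k) = rank((A + 3I)^(k+1))).

So m_A(x) = (x + 3)^2.

m_A(x) = (x + 3)^2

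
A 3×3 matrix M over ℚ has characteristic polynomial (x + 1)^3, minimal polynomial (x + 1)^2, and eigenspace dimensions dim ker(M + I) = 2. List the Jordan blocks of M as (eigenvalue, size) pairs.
Jordan blocks: (-1, 2), (-1, 1)

λ = -1: algebraic multiplicity 3 (exponent in χ_M), largest block size 2 (exponent in m_M), 2 blocks (geometric multiplicity). These force block sizes [2, 1].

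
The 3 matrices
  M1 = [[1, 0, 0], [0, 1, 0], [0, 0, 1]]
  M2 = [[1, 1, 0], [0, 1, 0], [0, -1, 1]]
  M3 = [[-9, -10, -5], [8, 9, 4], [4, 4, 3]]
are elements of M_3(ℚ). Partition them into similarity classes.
Characteristic polynomials: χ_{M1} = (x - 1)^3, χ_{M2} = (x - 1)^3, χ_{M3} = (x - 1)^3.

{M1}: invariant factors x - 1, x - 1, x - 1.

{M2, M3}: invariant factors x - 1, (x - 1)^2.

Matrices are similar if and only if their invariant-factor lists agree; the partition into similarity classes is {M1}, {M2, M3}.

2 classes: {M1}, {M2, M3}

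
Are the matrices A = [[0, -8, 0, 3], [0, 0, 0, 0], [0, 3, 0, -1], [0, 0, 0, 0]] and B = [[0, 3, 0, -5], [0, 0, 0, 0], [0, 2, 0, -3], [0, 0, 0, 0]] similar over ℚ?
Yes.

Two matrices over a field are similar if and only if they have the same invariant factors.

Both A and B have characteristic polynomial x^4 and minimal polynomial x^2. Computing further, both have invariant factors x^2, x^2. Hence A and B are similar.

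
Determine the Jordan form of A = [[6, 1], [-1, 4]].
J = [[5, 1], [0, 5]]

The characteristic polynomial is det(xI - A) = (x - 5)^2, so the eigenvalues are 5 (algebraic multiplicity 2).

For λ = 5: rank(A - 5I) = 1, rank((A - 5I)^2) = 0. The eigenspace has dimension 2 - 1 = 1, so there is 1 Jordan block; the rank sequence gives block sizes [2].

Assembling the blocks gives the Jordan form J above.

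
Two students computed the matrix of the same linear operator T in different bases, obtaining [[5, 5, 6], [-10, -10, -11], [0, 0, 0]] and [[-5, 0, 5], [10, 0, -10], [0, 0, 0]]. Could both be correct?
No.

Both have characteristic polynomial x^2(x + 5), but the minimal polynomial of A is x^2(x + 5) while the minimal polynomial of B is x(x + 5). The minimal polynomial is a similarity invariant, so A and B are not similar.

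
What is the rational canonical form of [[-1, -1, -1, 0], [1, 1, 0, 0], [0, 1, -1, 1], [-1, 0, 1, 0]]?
The invariant factors of A (the non-unit diagonal entries of the Smith normal form of xI - A over ℚ[x]) are (x + 1)(x^3 - x + 1), each dividing the next. The characteristic polynomial is their product, (x + 1)(x^3 - x + 1).

The rational canonical form is the block-diagonal matrix of companion matrices C(f_i):
R = [[0, 0, 0, -1], [1, 0, 0, 0], [0, 1, 0, 1], [0, 0, 1, -1]].

Note the characteristic polynomial does not split into linear factors over ℚ, so A has no Jordan form over ℚ; the rational canonical form exists over any field.

R = [[0, 0, 0, -1], [1, 0, 0, 0], [0, 1, 0, 1], [0, 0, 1, -1]]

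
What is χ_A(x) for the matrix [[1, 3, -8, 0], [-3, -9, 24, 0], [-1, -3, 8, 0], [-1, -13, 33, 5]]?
χ_A(x) = x^3(x - 5)

xI - A = [[x - 1, -3, 8, 0], [3, x + 9, -24, 0], [1, 3, x - 8, 0], [1, 13, -33, x - 5]].

Expanding det(xI - A) along the first row:
det(xI - A) = + (x - 1)·det([[x + 9, -24, 0], [3, x - 8, 0], [13, -33, x - 5]]) - (-3)·det([[3, -24, 0], [1, x - 8, 0], [1, -33, x - 5]]) + (8)·det([[3, x + 9, 0], [1, 3, 0], [1, 13, x - 5]]) - (0)·det([[3, x + 9, -24], [1, 3, x - 8], [1, 13, -33]]).

Evaluating gives χ_A(x) = x^4 - 5x^3 = x^3(x - 5).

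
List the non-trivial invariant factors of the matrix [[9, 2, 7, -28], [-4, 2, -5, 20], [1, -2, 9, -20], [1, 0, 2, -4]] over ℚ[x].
The Jordan structure of A has elementary divisors (x - 4)^3, (x - 4). Arranging the block sizes at each eigenvalue in decreasing order and taking row products gives the invariant factors.

Invariant factors (smallest first, each dividing the next): x - 4, (x - 4)^3.

Check: the last factor (x - 4)^3 is the minimal polynomial, and the product (x - 4)^4 is the characteristic polynomial.

x - 4, (x - 4)^3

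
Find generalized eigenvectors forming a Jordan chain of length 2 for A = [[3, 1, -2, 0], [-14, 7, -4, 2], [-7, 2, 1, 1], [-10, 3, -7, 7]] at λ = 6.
We seek v_1 ∈ ker((A - 6I)^2) \ ker(A - 6I), then set v_{i+1} = (A - 6I) v_i.

One such chain is v_1 = [[0, 0, 0, 1]]^T, v_2 = [[0, 2, 1, 1]]^T. Check: (A - 6I) v_2 = [[0, 0, 0, 0]]^T = 0.

v_1 = [[0, 0, 0, 1]]^T, v_2 = [[0, 2, 1, 1]]^T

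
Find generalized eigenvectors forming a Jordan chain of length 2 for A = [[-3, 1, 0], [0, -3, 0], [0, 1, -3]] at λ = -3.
v_1 = [[1, 1, 1]]^T, v_2 = [[1, 0, 1]]^T

We seek v_1 ∈ ker((A + 3I)^2) \ ker(A + 3I), then set v_{i+1} = (A + 3I) v_i.

One such chain is v_1 = [[1, 1, 1]]^T, v_2 = [[1, 0, 1]]^T. Check: (A + 3I) v_2 = [[0, 0, 0]]^T = 0.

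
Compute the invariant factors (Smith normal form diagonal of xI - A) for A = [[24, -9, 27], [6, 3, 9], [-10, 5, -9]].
The Jordan structure of A has elementary divisors (x - 6)^2, (x - 6). Arranging the block sizes at each eigenvalue in decreasing order and taking row products gives the invariant factors.

Invariant factors (smallest first, each dividing the next): x - 6, (x - 6)^2.

Check: the last factor (x - 6)^2 is the minimal polynomial, and the product (x - 6)^3 is the characteristic polynomial.

x - 6, (x - 6)^2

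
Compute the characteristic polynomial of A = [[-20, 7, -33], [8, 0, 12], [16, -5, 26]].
xI - A = [[x + 20, -7, 33], [-8, x, -12], [-16, 5, x - 26]].

Expanding det(xI - A) along the first row:
det(xI - A) = + (x + 20)·det([[x, -12], [5, x - 26]]) - (-7)·det([[-8, -12], [-16, x - 26]]) + (33)·det([[-8, x], [-16, 5]]).

Evaluating gives χ_A(x) = x^3 - 6x^2 + 12x - 8 = (x - 2)^3.

χ_A(x) = (x - 2)^3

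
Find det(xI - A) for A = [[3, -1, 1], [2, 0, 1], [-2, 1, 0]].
χ_A(x) = (x - 1)^3

xI - A = [[x - 3, 1, -1], [-2, x, -1], [2, -1, x]].

Expanding det(xI - A) along the first row:
det(xI - A) = + (x - 3)·det([[x, -1], [-1, x]]) - (1)·det([[-2, -1], [2, x]]) + (-1)·det([[-2, x], [2, -1]]).

Evaluating gives χ_A(x) = x^3 - 3x^2 + 3x - 1 = (x - 1)^3.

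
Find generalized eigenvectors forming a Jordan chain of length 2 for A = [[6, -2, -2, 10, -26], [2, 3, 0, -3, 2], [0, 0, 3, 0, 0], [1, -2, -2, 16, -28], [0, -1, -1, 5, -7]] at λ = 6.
We seek v_1 ∈ ker((A - 6I)^2) \ ker(A - 6I), then set v_{i+1} = (A - 6I) v_i.

One such chain is v_1 = [[3, 0, 0, 3, 1]]^T, v_2 = [[4, -1, 0, 5, 2]]^T. Check: (A - 6I) v_2 = [[0, 0, 0, 0, 0]]^T = 0.

v_1 = [[3, 0, 0, 3, 1]]^T, v_2 = [[4, -1, 0, 5, 2]]^T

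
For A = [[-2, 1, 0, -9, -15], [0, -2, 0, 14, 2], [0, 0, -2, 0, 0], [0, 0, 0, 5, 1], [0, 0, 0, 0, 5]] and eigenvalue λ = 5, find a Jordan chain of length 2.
We seek v_1 ∈ ker((A - 5I)^2) \ ker(A - 5I), then set v_{i+1} = (A - 5I) v_i.

One such chain is v_1 = [[0, -4, 0, -2, 1]]^T, v_2 = [[-1, 2, 0, 1, 0]]^T. Check: (A - 5I) v_2 = [[0, 0, 0, 0, 0]]^T = 0.

v_1 = [[0, -4, 0, -2, 1]]^T, v_2 = [[-1, 2, 0, 1, 0]]^T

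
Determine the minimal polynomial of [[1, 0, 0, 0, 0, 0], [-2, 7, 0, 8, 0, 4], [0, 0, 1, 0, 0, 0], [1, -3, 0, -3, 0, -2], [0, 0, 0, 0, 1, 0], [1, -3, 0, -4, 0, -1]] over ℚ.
m_A(x) = (x - 1)^2

The characteristic polynomial factors as (x - 1)^6. The minimal polynomial is ∏(x - λ)^{k_λ} where k_λ is the size of the largest Jordan block at λ.

For λ = 1: rank(A - I) = 1, and the largest Jordan block has size 2 (the smallest k with rank((A - I)^k) = rank((A - I)^(k+1))).

So m_A(x) = (x - 1)^2.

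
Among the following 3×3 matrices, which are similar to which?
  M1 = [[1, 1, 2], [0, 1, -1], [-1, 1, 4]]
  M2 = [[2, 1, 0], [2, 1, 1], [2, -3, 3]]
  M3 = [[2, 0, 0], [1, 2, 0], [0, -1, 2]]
1 class: {M1, M2, M3}

Characteristic polynomials: χ_{M1} = (x - 2)^3, χ_{M2} = (x - 2)^3, χ_{M3} = (x - 2)^3.

{M1, M2, M3}: invariant factors (x - 2)^3.

Matrices are similar if and only if their invariant-factor lists agree; the partition into similarity classes is {M1, M2, M3}.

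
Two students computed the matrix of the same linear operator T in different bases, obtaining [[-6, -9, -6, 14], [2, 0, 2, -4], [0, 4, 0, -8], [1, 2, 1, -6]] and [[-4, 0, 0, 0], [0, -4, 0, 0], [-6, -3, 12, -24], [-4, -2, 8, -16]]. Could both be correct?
No.

Both have characteristic polynomial x(x + 4)^3, but the minimal polynomial of A is x(x + 4)^3 while the minimal polynomial of B is x(x + 4)^2. The minimal polynomial is a similarity invariant, so A and B are not similar.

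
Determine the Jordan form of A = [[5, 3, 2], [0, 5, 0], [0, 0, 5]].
The characteristic polynomial is det(xI - A) = (x - 5)^3, so the eigenvalues are 5 (algebraic multiplicity 3).

For λ = 5: rank(A - 5I) = 1, rank((A - 5I)^2) = 0. The eigenspace has dimension 3 - 1 = 2, so there are 2 Jordan blocks; the rank sequence gives block sizes [2, 1].

Assembling the blocks gives the Jordan form J above.

J = [[5, 1, 0], [0, 5, 0], [0, 0, 5]]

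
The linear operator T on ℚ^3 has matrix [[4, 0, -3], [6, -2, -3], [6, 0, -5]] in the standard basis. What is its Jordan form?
The characteristic polynomial is det(xI - A) = (x - 1)(x + 2)^2, so the eigenvalues are -2 (algebraic multiplicity 2), 1 (algebraic multiplicity 1).

For λ = -2: rank(A + 2I) = 1. The eigenspace has dimension 3 - 1 = 2, so there are 2 Jordan blocks; the rank sequence gives block sizes [1, 1].

For λ = 1: algebraic multiplicity 1 gives one 1×1 block.

Assembling the blocks gives the Jordan form J above.

J = [[-2, 0, 0], [0, -2, 0], [0, 0, 1]]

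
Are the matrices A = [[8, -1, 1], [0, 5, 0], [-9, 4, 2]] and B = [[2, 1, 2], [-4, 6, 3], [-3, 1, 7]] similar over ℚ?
Yes.

Two matrices over a field are similar if and only if they have the same invariant factors.

Both A and B have characteristic polynomial (x - 5)^3 and minimal polynomial (x - 5)^3. Computing further, both have invariant factors (x - 5)^3. Hence A and B are similar.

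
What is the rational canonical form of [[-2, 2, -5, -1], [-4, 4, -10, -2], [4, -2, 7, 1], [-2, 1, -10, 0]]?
The invariant factors of A (the non-unit diagonal entries of the Smith normal form of xI - A over ℚ[x]) are x - 2, x(x - 5)(x - 2), each dividing the next. The characteristic polynomial is their product, x(x - 5)(x - 2)^2.

The rational canonical form is the block-diagonal matrix of companion matrices C(f_i):
R = [[2, 0, 0, 0], [0, 0, 0, 0], [0, 1, 0, -10], [0, 0, 1, 7]].

R = [[2, 0, 0, 0], [0, 0, 0, 0], [0, 1, 0, -10], [0, 0, 1, 7]]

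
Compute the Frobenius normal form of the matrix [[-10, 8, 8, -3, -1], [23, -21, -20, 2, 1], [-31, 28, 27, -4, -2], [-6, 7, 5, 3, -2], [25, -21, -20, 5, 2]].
The invariant factors of A (the non-unit diagonal entries of the Smith normal form of xI - A over ℚ[x]) are x - 2, (x - 2)(x + 4)(x^2 - x - 1), each dividing the next. The characteristic polynomial is their product, (x - 2)^2(x + 4)(x^2 - x - 1).

The rational canonical form is the block-diagonal matrix of companion matrices C(f_i):
R = [[2, 0, 0, 0, 0], [0, 0, 0, 0, -8], [0, 1, 0, 0, -6], [0, 0, 1, 0, 11], [0, 0, 0, 1, -1]].

Note the characteristic polynomial does not split into linear factors over ℚ, so A has no Jordan form over ℚ; the rational canonical form exists over any field.

R = [[2, 0, 0, 0, 0], [0, 0, 0, 0, -8], [0, 1, 0, 0, -6], [0, 0, 1, 0, 11], [0, 0, 0, 1, -1]]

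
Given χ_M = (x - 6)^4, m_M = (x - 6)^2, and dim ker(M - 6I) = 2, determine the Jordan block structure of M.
Jordan blocks: (6, 2), (6, 2)

λ = 6: algebraic multiplicity 4 (exponent in χ_M), largest block size 2 (exponent in m_M), 2 blocks (geometric multiplicity). These force block sizes [2, 2].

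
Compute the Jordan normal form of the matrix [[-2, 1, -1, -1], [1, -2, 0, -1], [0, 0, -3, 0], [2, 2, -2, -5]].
J = [[-3, 1, 0, 0], [0, -3, 1, 0], [0, 0, -3, 0], [0, 0, 0, -3]]

The characteristic polynomial is det(xI - A) = (x + 3)^4, so the eigenvalues are -3 (algebraic multiplicity 4).

For λ = -3: rank(A + 3I) = 2, rank((A + 3I)^2) = 1, rank((A + 3I)^3) = 0. The eigenspace has dimension 4 - 2 = 2, so there are 2 Jordan blocks; the rank sequence gives block sizes [3, 1].

Assembling the blocks gives the Jordan form J above.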